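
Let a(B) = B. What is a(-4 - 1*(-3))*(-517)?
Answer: 517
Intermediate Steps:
a(-4 - 1*(-3))*(-517) = (-4 - 1*(-3))*(-517) = (-4 + 3)*(-517) = -1*(-517) = 517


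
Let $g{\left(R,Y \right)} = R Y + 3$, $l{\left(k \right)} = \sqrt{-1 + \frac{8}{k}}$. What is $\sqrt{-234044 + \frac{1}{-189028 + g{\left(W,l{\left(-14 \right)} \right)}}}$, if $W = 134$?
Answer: $\sqrt{\frac{309681169707 - 31361896 i \sqrt{77}}{-1323175 + 134 i \sqrt{77}}} \approx 7.0 \cdot 10^{-12} - 483.78 i$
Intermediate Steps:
$g{\left(R,Y \right)} = 3 + R Y$
$\sqrt{-234044 + \frac{1}{-189028 + g{\left(W,l{\left(-14 \right)} \right)}}} = \sqrt{-234044 + \frac{1}{-189028 + \left(3 + 134 \sqrt{\frac{8 - -14}{-14}}\right)}} = \sqrt{-234044 + \frac{1}{-189028 + \left(3 + 134 \sqrt{- \frac{8 + 14}{14}}\right)}} = \sqrt{-234044 + \frac{1}{-189028 + \left(3 + 134 \sqrt{\left(- \frac{1}{14}\right) 22}\right)}} = \sqrt{-234044 + \frac{1}{-189028 + \left(3 + 134 \sqrt{- \frac{11}{7}}\right)}} = \sqrt{-234044 + \frac{1}{-189028 + \left(3 + 134 \frac{i \sqrt{77}}{7}\right)}} = \sqrt{-234044 + \frac{1}{-189028 + \left(3 + \frac{134 i \sqrt{77}}{7}\right)}} = \sqrt{-234044 + \frac{1}{-189025 + \frac{134 i \sqrt{77}}{7}}}$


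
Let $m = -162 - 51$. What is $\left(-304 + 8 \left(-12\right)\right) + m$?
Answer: $-613$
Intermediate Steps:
$m = -213$
$\left(-304 + 8 \left(-12\right)\right) + m = \left(-304 + 8 \left(-12\right)\right) - 213 = \left(-304 - 96\right) - 213 = -400 - 213 = -613$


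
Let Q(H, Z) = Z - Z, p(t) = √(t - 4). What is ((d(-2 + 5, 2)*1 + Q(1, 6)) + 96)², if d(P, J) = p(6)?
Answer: (96 + √2)² ≈ 9489.5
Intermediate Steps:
p(t) = √(-4 + t)
Q(H, Z) = 0
d(P, J) = √2 (d(P, J) = √(-4 + 6) = √2)
((d(-2 + 5, 2)*1 + Q(1, 6)) + 96)² = ((√2*1 + 0) + 96)² = ((√2 + 0) + 96)² = (√2 + 96)² = (96 + √2)²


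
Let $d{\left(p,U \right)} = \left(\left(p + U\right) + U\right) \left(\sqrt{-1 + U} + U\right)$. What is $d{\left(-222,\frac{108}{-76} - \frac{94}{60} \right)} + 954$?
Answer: $\frac{265626319}{162450} - \frac{64973 i \sqrt{1295610}}{162450} \approx 1635.1 - 455.25 i$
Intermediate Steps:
$d{\left(p,U \right)} = \left(U + \sqrt{-1 + U}\right) \left(p + 2 U\right)$ ($d{\left(p,U \right)} = \left(\left(U + p\right) + U\right) \left(U + \sqrt{-1 + U}\right) = \left(p + 2 U\right) \left(U + \sqrt{-1 + U}\right) = \left(U + \sqrt{-1 + U}\right) \left(p + 2 U\right)$)
$d{\left(-222,\frac{108}{-76} - \frac{94}{60} \right)} + 954 = \left(2 \left(\frac{108}{-76} - \frac{94}{60}\right)^{2} + \left(\frac{108}{-76} - \frac{94}{60}\right) \left(-222\right) - 222 \sqrt{-1 + \left(\frac{108}{-76} - \frac{94}{60}\right)} + 2 \left(\frac{108}{-76} - \frac{94}{60}\right) \sqrt{-1 + \left(\frac{108}{-76} - \frac{94}{60}\right)}\right) + 954 = \left(2 \left(108 \left(- \frac{1}{76}\right) - \frac{47}{30}\right)^{2} + \left(108 \left(- \frac{1}{76}\right) - \frac{47}{30}\right) \left(-222\right) - 222 \sqrt{-1 + \left(108 \left(- \frac{1}{76}\right) - \frac{47}{30}\right)} + 2 \left(108 \left(- \frac{1}{76}\right) - \frac{47}{30}\right) \sqrt{-1 + \left(108 \left(- \frac{1}{76}\right) - \frac{47}{30}\right)}\right) + 954 = \left(2 \left(- \frac{27}{19} - \frac{47}{30}\right)^{2} + \left(- \frac{27}{19} - \frac{47}{30}\right) \left(-222\right) - 222 \sqrt{-1 - \frac{1703}{570}} + 2 \left(- \frac{27}{19} - \frac{47}{30}\right) \sqrt{-1 - \frac{1703}{570}}\right) + 954 = \left(2 \left(- \frac{1703}{570}\right)^{2} - - \frac{63011}{95} - 222 \sqrt{-1 - \frac{1703}{570}} + 2 \left(- \frac{1703}{570}\right) \sqrt{-1 - \frac{1703}{570}}\right) + 954 = \left(2 \cdot \frac{2900209}{324900} + \frac{63011}{95} - 222 \sqrt{- \frac{2273}{570}} + 2 \left(- \frac{1703}{570}\right) \sqrt{- \frac{2273}{570}}\right) + 954 = \left(\frac{2900209}{162450} + \frac{63011}{95} - 222 \frac{i \sqrt{1295610}}{570} + 2 \left(- \frac{1703}{570}\right) \frac{i \sqrt{1295610}}{570}\right) + 954 = \left(\frac{2900209}{162450} + \frac{63011}{95} - \frac{37 i \sqrt{1295610}}{95} - \frac{1703 i \sqrt{1295610}}{162450}\right) + 954 = \left(\frac{110649019}{162450} - \frac{64973 i \sqrt{1295610}}{162450}\right) + 954 = \frac{265626319}{162450} - \frac{64973 i \sqrt{1295610}}{162450}$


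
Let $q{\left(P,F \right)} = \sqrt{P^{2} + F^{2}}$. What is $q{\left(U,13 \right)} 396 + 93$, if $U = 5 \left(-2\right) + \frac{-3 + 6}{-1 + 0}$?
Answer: $93 + 5148 \sqrt{2} \approx 7373.4$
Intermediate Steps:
$U = -13$ ($U = -10 + \frac{3}{-1} = -10 + 3 \left(-1\right) = -10 - 3 = -13$)
$q{\left(P,F \right)} = \sqrt{F^{2} + P^{2}}$
$q{\left(U,13 \right)} 396 + 93 = \sqrt{13^{2} + \left(-13\right)^{2}} \cdot 396 + 93 = \sqrt{169 + 169} \cdot 396 + 93 = \sqrt{338} \cdot 396 + 93 = 13 \sqrt{2} \cdot 396 + 93 = 5148 \sqrt{2} + 93 = 93 + 5148 \sqrt{2}$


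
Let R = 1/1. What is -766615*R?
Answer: -766615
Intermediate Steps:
R = 1
-766615*R = -766615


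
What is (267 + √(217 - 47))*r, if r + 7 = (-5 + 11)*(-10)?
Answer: -17889 - 67*√170 ≈ -18763.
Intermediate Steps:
r = -67 (r = -7 + (-5 + 11)*(-10) = -7 + 6*(-10) = -7 - 60 = -67)
(267 + √(217 - 47))*r = (267 + √(217 - 47))*(-67) = (267 + √170)*(-67) = -17889 - 67*√170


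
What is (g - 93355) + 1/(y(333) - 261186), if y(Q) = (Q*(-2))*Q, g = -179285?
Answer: -131675304961/482964 ≈ -2.7264e+5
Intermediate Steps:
y(Q) = -2*Q**2 (y(Q) = (-2*Q)*Q = -2*Q**2)
(g - 93355) + 1/(y(333) - 261186) = (-179285 - 93355) + 1/(-2*333**2 - 261186) = -272640 + 1/(-2*110889 - 261186) = -272640 + 1/(-221778 - 261186) = -272640 + 1/(-482964) = -272640 - 1/482964 = -131675304961/482964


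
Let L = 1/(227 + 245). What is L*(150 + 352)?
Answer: 251/236 ≈ 1.0636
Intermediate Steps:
L = 1/472 ≈ 0.0021186
L*(150 + 352) = (150 + 352)/472 = (1/472)*502 = 251/236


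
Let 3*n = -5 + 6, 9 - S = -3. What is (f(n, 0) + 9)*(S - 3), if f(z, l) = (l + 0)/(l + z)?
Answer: 81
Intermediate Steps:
S = 12 (S = 9 - 1*(-3) = 9 + 3 = 12)
n = ⅓ (n = (-5 + 6)/3 = (⅓)*1 = ⅓ ≈ 0.33333)
f(z, l) = l/(l + z)
(f(n, 0) + 9)*(S - 3) = (0/(0 + ⅓) + 9)*(12 - 3) = (0/(⅓) + 9)*9 = (0*3 + 9)*9 = (0 + 9)*9 = 9*9 = 81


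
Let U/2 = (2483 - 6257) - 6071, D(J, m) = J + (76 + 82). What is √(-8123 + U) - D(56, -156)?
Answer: -214 + I*√27813 ≈ -214.0 + 166.77*I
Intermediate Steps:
D(J, m) = 158 + J (D(J, m) = J + 158 = 158 + J)
U = -19690 (U = 2*((2483 - 6257) - 6071) = 2*(-3774 - 6071) = 2*(-9845) = -19690)
√(-8123 + U) - D(56, -156) = √(-8123 - 19690) - (158 + 56) = √(-27813) - 1*214 = I*√27813 - 214 = -214 + I*√27813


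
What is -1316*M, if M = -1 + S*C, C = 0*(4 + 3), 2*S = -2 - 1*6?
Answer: 1316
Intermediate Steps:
S = -4 (S = (-2 - 1*6)/2 = (-2 - 6)/2 = (½)*(-8) = -4)
C = 0 (C = 0*7 = 0)
M = -1 (M = -1 - 4*0 = -1 + 0 = -1)
-1316*M = -1316*(-1) = 1316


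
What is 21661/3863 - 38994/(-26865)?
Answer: 244185529/34593165 ≈ 7.0588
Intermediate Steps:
21661/3863 - 38994/(-26865) = 21661*(1/3863) - 38994*(-1/26865) = 21661/3863 + 12998/8955 = 244185529/34593165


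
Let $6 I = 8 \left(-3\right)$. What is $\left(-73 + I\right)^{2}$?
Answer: $5929$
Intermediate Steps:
$I = -4$ ($I = \frac{8 \left(-3\right)}{6} = \frac{1}{6} \left(-24\right) = -4$)
$\left(-73 + I\right)^{2} = \left(-73 - 4\right)^{2} = \left(-77\right)^{2} = 5929$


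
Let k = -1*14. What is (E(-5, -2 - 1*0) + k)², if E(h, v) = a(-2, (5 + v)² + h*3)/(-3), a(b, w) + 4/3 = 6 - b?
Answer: 21316/81 ≈ 263.16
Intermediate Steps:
a(b, w) = 14/3 - b (a(b, w) = -4/3 + (6 - b) = 14/3 - b)
E(h, v) = -20/9 (E(h, v) = (14/3 - 1*(-2))/(-3) = (14/3 + 2)*(-⅓) = (20/3)*(-⅓) = -20/9)
k = -14
(E(-5, -2 - 1*0) + k)² = (-20/9 - 14)² = (-146/9)² = 21316/81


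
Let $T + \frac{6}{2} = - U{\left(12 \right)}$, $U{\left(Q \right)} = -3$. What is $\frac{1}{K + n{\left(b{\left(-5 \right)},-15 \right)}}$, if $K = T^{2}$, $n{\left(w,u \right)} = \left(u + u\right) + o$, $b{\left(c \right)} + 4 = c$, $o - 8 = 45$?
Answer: $\frac{1}{23} \approx 0.043478$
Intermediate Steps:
$o = 53$ ($o = 8 + 45 = 53$)
$b{\left(c \right)} = -4 + c$
$n{\left(w,u \right)} = 53 + 2 u$ ($n{\left(w,u \right)} = \left(u + u\right) + 53 = 2 u + 53 = 53 + 2 u$)
$T = 0$ ($T = -3 - -3 = -3 + 3 = 0$)
$K = 0$ ($K = 0^{2} = 0$)
$\frac{1}{K + n{\left(b{\left(-5 \right)},-15 \right)}} = \frac{1}{0 + \left(53 + 2 \left(-15\right)\right)} = \frac{1}{0 + \left(53 - 30\right)} = \frac{1}{0 + 23} = \frac{1}{23}$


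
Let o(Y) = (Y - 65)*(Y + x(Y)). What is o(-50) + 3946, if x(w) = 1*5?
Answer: 9121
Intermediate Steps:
x(w) = 5
o(Y) = (-65 + Y)*(5 + Y) (o(Y) = (Y - 65)*(Y + 5) = (-65 + Y)*(5 + Y))
o(-50) + 3946 = (-325 + (-50)**2 - 60*(-50)) + 3946 = (-325 + 2500 + 3000) + 3946 = 5175 + 3946 = 9121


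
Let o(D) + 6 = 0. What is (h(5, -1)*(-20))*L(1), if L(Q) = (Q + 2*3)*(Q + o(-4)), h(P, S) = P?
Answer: 3500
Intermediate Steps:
o(D) = -6 (o(D) = -6 + 0 = -6)
L(Q) = (-6 + Q)*(6 + Q) (L(Q) = (Q + 2*3)*(Q - 6) = (Q + 6)*(-6 + Q) = (6 + Q)*(-6 + Q) = (-6 + Q)*(6 + Q))
(h(5, -1)*(-20))*L(1) = (5*(-20))*(-36 + 1²) = -100*(-36 + 1) = -100*(-35) = 3500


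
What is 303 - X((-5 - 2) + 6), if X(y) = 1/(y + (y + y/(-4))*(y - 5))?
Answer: 2119/7 ≈ 302.71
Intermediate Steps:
X(y) = 1/(y + 3*y*(-5 + y)/4) (X(y) = 1/(y + (y + y*(-¼))*(-5 + y)) = 1/(y + (y - y/4)*(-5 + y)) = 1/(y + (3*y/4)*(-5 + y)) = 1/(y + 3*y*(-5 + y)/4))
303 - X((-5 - 2) + 6) = 303 - 4/(((-5 - 2) + 6)*(-11 + 3*((-5 - 2) + 6))) = 303 - 4/((-7 + 6)*(-11 + 3*(-7 + 6))) = 303 - 4/((-1)*(-11 + 3*(-1))) = 303 - 4*(-1)/(-11 - 3) = 303 - 4*(-1)/(-14) = 303 - 4*(-1)*(-1)/14 = 303 - 1*2/7 = 303 - 2/7 = 2119/7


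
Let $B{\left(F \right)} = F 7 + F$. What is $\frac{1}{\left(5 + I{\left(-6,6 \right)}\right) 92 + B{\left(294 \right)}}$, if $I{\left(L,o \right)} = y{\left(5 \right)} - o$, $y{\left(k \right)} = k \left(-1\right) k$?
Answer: $- \frac{1}{40} \approx -0.025$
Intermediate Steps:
$y{\left(k \right)} = - k^{2}$ ($y{\left(k \right)} = - k k = - k^{2}$)
$I{\left(L,o \right)} = -25 - o$ ($I{\left(L,o \right)} = - 5^{2} - o = \left(-1\right) 25 - o = -25 - o$)
$B{\left(F \right)} = 8 F$ ($B{\left(F \right)} = 7 F + F = 8 F$)
$\frac{1}{\left(5 + I{\left(-6,6 \right)}\right) 92 + B{\left(294 \right)}} = \frac{1}{\left(5 - 31\right) 92 + 8 \cdot 294} = \frac{1}{\left(5 - 31\right) 92 + 2352} = \frac{1}{\left(-26\right) 92 + 2352} = \frac{1}{-2392 + 2352} = \frac{1}{-40} = - \frac{1}{40}$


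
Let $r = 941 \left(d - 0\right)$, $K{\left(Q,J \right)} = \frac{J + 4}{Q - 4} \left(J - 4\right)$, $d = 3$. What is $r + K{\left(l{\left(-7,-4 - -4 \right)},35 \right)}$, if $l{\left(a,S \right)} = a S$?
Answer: $\frac{10083}{4} \approx 2520.8$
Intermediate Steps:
$l{\left(a,S \right)} = S a$
$K{\left(Q,J \right)} = \frac{\left(-4 + J\right) \left(4 + J\right)}{-4 + Q}$ ($K{\left(Q,J \right)} = \frac{4 + J}{-4 + Q} \left(-4 + J\right) = \frac{\left(-4 + J\right) \left(4 + J\right)}{-4 + Q}$)
$r = 2823$ ($r = 941 \left(3 - 0\right) = 941 \left(3 + 0\right) = 941 \cdot 3 = 2823$)
$r + K{\left(l{\left(-7,-4 - -4 \right)},35 \right)} = 2823 + \frac{-16 + 35^{2}}{-4 + \left(-4 - -4\right) \left(-7\right)} = 2823 + \frac{-16 + 1225}{-4 + \left(-4 + 4\right) \left(-7\right)} = 2823 + \frac{1}{-4 + 0 \left(-7\right)} 1209 = 2823 + \frac{1}{-4 + 0} \cdot 1209 = 2823 + \frac{1}{-4} \cdot 1209 = 2823 - \frac{1209}{4} = \frac{10083}{4}$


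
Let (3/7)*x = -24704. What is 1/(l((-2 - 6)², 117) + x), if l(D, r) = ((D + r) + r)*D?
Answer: -3/115712 ≈ -2.5926e-5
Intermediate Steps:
x = -172928/3 (x = (7/3)*(-24704) = -172928/3 ≈ -57643.)
l(D, r) = D*(D + 2*r) (l(D, r) = (D + 2*r)*D = D*(D + 2*r))
1/(l((-2 - 6)², 117) + x) = 1/((-2 - 6)²*((-2 - 6)² + 2*117) - 172928/3) = 1/((-8)²*((-8)² + 234) - 172928/3) = 1/(64*(64 + 234) - 172928/3) = 1/(64*298 - 172928/3) = 1/(19072 - 172928/3) = 1/(-115712/3) = -3/115712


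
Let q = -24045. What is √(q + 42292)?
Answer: √18247 ≈ 135.08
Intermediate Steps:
√(q + 42292) = √(-24045 + 42292) = √18247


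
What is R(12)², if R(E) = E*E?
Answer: 20736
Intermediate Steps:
R(E) = E²
R(12)² = (12²)² = 144² = 20736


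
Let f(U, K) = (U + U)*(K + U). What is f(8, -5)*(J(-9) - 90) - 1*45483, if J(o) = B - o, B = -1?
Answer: -49419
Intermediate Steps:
f(U, K) = 2*U*(K + U) (f(U, K) = (2*U)*(K + U) = 2*U*(K + U))
J(o) = -1 - o
f(8, -5)*(J(-9) - 90) - 1*45483 = (2*8*(-5 + 8))*((-1 - 1*(-9)) - 90) - 1*45483 = (2*8*3)*((-1 + 9) - 90) - 45483 = 48*(8 - 90) - 45483 = 48*(-82) - 45483 = -3936 - 45483 = -49419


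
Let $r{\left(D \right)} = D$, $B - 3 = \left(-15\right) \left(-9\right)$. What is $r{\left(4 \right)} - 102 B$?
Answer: $-14072$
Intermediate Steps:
$B = 138$ ($B = 3 - -135 = 3 + 135 = 138$)
$r{\left(4 \right)} - 102 B = 4 - 14076 = -14072$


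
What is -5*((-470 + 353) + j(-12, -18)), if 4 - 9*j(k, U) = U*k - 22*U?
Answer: 8305/9 ≈ 922.78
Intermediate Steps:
j(k, U) = 4/9 + 22*U/9 - U*k/9 (j(k, U) = 4/9 - (U*k - 22*U)/9 = 4/9 - (-22*U + U*k)/9 = 4/9 + (22*U/9 - U*k/9) = 4/9 + 22*U/9 - U*k/9)
-5*((-470 + 353) + j(-12, -18)) = -5*((-470 + 353) + (4/9 + (22/9)*(-18) - ⅑*(-18)*(-12))) = -5*(-117 + (4/9 - 44 - 24)) = -5*(-117 - 608/9) = -5*(-1661/9) = 8305/9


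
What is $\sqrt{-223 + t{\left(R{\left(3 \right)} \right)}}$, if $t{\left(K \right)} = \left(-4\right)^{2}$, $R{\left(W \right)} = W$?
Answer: $3 i \sqrt{23} \approx 14.387 i$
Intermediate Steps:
$t{\left(K \right)} = 16$
$\sqrt{-223 + t{\left(R{\left(3 \right)} \right)}} = \sqrt{-223 + 16} = \sqrt{-207} = 3 i \sqrt{23}$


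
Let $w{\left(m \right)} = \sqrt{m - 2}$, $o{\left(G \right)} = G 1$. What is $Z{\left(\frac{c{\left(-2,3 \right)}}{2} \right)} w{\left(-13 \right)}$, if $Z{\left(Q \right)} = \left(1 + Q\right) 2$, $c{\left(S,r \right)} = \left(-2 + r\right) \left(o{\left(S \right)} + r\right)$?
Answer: $3 i \sqrt{15} \approx 11.619 i$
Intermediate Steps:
$o{\left(G \right)} = G$
$c{\left(S,r \right)} = \left(-2 + r\right) \left(S + r\right)$
$Z{\left(Q \right)} = 2 + 2 Q$
$w{\left(m \right)} = \sqrt{-2 + m}$
$Z{\left(\frac{c{\left(-2,3 \right)}}{2} \right)} w{\left(-13 \right)} = \left(2 + 2 \frac{3^{2} - -4 - 6 - 6}{2}\right) \sqrt{-2 - 13} = \left(2 + 2 \left(9 + 4 - 6 - 6\right) \frac{1}{2}\right) \sqrt{-15} = \left(2 + 2 \cdot 1 \cdot \frac{1}{2}\right) i \sqrt{15} = \left(2 + 2 \cdot \frac{1}{2}\right) i \sqrt{15} = \left(2 + 1\right) i \sqrt{15} = 3 i \sqrt{15}$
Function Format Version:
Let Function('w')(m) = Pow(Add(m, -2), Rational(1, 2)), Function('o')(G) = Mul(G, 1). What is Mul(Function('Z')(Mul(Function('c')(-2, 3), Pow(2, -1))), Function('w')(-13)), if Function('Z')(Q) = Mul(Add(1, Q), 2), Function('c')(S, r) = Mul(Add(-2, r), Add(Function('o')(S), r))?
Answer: Mul(3, I, Pow(15, Rational(1, 2))) ≈ Mul(11.619, I)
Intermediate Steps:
Function('o')(G) = G
Function('c')(S, r) = Mul(Add(-2, r), Add(S, r))
Function('Z')(Q) = Add(2, Mul(2, Q))
Function('w')(m) = Pow(Add(-2, m), Rational(1, 2))
Mul(Function('Z')(Mul(Function('c')(-2, 3), Pow(2, -1))), Function('w')(-13)) = Mul(Add(2, Mul(2, Mul(Add(Pow(3, 2), Mul(-2, -2), Mul(-2, 3), Mul(-2, 3)), Pow(2, -1)))), Pow(Add(-2, -13), Rational(1, 2))) = Mul(Add(2, Mul(2, Mul(Add(9, 4, -6, -6), Rational(1, 2)))), Pow(-15, Rational(1, 2))) = Mul(Add(2, Mul(2, Mul(1, Rational(1, 2)))), Mul(I, Pow(15, Rational(1, 2)))) = Mul(Add(2, Mul(2, Rational(1, 2))), Mul(I, Pow(15, Rational(1, 2)))) = Mul(Add(2, 1), Mul(I, Pow(15, Rational(1, 2)))) = Mul(3, Mul(I, Pow(15, Rational(1, 2)))) = Mul(3, I, Pow(15, Rational(1, 2)))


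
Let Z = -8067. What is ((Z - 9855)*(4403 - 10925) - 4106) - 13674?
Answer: 116869504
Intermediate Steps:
((Z - 9855)*(4403 - 10925) - 4106) - 13674 = ((-8067 - 9855)*(4403 - 10925) - 4106) - 13674 = (-17922*(-6522) - 4106) - 13674 = (116887284 - 4106) - 13674 = 116883178 - 13674 = 116869504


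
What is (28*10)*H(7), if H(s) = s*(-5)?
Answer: -9800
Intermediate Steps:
H(s) = -5*s
(28*10)*H(7) = (28*10)*(-5*7) = 280*(-35) = -9800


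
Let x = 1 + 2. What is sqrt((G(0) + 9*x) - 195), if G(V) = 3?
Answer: I*sqrt(165) ≈ 12.845*I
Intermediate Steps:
x = 3
sqrt((G(0) + 9*x) - 195) = sqrt((3 + 9*3) - 195) = sqrt((3 + 27) - 195) = sqrt(30 - 195) = sqrt(-165) = I*sqrt(165)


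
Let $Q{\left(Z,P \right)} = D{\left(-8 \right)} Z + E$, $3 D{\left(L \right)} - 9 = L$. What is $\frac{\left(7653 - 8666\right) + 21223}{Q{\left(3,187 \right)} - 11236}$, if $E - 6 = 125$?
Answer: $- \frac{10105}{5552} \approx -1.8201$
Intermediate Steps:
$E = 131$ ($E = 6 + 125 = 131$)
$D{\left(L \right)} = 3 + \frac{L}{3}$
$Q{\left(Z,P \right)} = 131 + \frac{Z}{3}$ ($Q{\left(Z,P \right)} = \left(3 + \frac{1}{3} \left(-8\right)\right) Z + 131 = \left(3 - \frac{8}{3}\right) Z + 131 = \frac{Z}{3} + 131 = 131 + \frac{Z}{3}$)
$\frac{\left(7653 - 8666\right) + 21223}{Q{\left(3,187 \right)} - 11236} = \frac{\left(7653 - 8666\right) + 21223}{\left(131 + \frac{1}{3} \cdot 3\right) - 11236} = \frac{-1013 + 21223}{\left(131 + 1\right) - 11236} = \frac{20210}{132 - 11236} = \frac{20210}{-11104} = 20210 \left(- \frac{1}{11104}\right) = - \frac{10105}{5552}$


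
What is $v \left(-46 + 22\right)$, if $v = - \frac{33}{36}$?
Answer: $22$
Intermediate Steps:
$v = - \frac{11}{12}$ ($v = \left(-33\right) \frac{1}{36} = - \frac{11}{12} \approx -0.91667$)
$v \left(-46 + 22\right) = - \frac{11 \left(-46 + 22\right)}{12} = \left(- \frac{11}{12}\right) \left(-24\right) = 22$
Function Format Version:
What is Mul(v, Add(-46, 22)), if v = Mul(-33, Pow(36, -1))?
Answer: 22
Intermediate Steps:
v = Rational(-11, 12) (v = Mul(-33, Rational(1, 36)) = Rational(-11, 12) ≈ -0.91667)
Mul(v, Add(-46, 22)) = Mul(Rational(-11, 12), Add(-46, 22)) = Mul(Rational(-11, 12), -24) = 22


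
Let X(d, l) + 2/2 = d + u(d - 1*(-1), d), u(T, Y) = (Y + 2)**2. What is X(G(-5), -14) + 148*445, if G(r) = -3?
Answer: 65857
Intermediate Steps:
u(T, Y) = (2 + Y)**2
X(d, l) = -1 + d + (2 + d)**2 (X(d, l) = -1 + (d + (2 + d)**2) = -1 + d + (2 + d)**2)
X(G(-5), -14) + 148*445 = (-1 - 3 + (2 - 3)**2) + 148*445 = (-1 - 3 + (-1)**2) + 65860 = (-1 - 3 + 1) + 65860 = -3 + 65860 = 65857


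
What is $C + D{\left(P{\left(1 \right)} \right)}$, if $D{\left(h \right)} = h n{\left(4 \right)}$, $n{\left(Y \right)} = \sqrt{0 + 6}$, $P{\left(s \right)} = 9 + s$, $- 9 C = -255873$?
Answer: $\frac{85291}{3} + 10 \sqrt{6} \approx 28455.0$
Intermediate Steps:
$C = \frac{85291}{3}$ ($C = \left(- \frac{1}{9}\right) \left(-255873\right) = \frac{85291}{3} \approx 28430.0$)
$n{\left(Y \right)} = \sqrt{6}$
$D{\left(h \right)} = h \sqrt{6}$
$C + D{\left(P{\left(1 \right)} \right)} = \frac{85291}{3} + \left(9 + 1\right) \sqrt{6} = \frac{85291}{3} + 10 \sqrt{6}$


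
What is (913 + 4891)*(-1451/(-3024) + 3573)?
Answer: 15679800553/756 ≈ 2.0740e+7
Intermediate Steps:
(913 + 4891)*(-1451/(-3024) + 3573) = 5804*(-1451*(-1/3024) + 3573) = 5804*(1451/3024 + 3573) = 5804*(10806203/3024) = 15679800553/756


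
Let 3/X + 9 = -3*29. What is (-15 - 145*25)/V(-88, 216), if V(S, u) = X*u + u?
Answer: -14560/837 ≈ -17.395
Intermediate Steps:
X = -1/32 (X = 3/(-9 - 3*29) = 3/(-9 - 87) = 3/(-96) = 3*(-1/96) = -1/32 ≈ -0.031250)
V(S, u) = 31*u/32 (V(S, u) = -u/32 + u = 31*u/32)
(-15 - 145*25)/V(-88, 216) = (-15 - 145*25)/(((31/32)*216)) = (-15 - 3625)/(837/4) = -3640*4/837 = -14560/837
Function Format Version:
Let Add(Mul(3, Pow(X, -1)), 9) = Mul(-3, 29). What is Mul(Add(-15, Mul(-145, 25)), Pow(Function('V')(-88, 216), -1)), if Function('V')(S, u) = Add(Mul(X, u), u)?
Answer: Rational(-14560, 837) ≈ -17.395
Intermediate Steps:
X = Rational(-1, 32) (X = Mul(3, Pow(Add(-9, Mul(-3, 29)), -1)) = Mul(3, Pow(Add(-9, -87), -1)) = Mul(3, Pow(-96, -1)) = Mul(3, Rational(-1, 96)) = Rational(-1, 32) ≈ -0.031250)
Function('V')(S, u) = Mul(Rational(31, 32), u) (Function('V')(S, u) = Add(Mul(Rational(-1, 32), u), u) = Mul(Rational(31, 32), u))
Mul(Add(-15, Mul(-145, 25)), Pow(Function('V')(-88, 216), -1)) = Mul(Add(-15, Mul(-145, 25)), Pow(Mul(Rational(31, 32), 216), -1)) = Mul(Add(-15, -3625), Pow(Rational(837, 4), -1)) = Mul(-3640, Rational(4, 837)) = Rational(-14560, 837)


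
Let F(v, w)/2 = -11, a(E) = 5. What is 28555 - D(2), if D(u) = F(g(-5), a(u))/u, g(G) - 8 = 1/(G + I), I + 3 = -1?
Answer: 28566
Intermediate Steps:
I = -4 (I = -3 - 1 = -4)
g(G) = 8 + 1/(-4 + G) (g(G) = 8 + 1/(G - 4) = 8 + 1/(-4 + G))
F(v, w) = -22 (F(v, w) = 2*(-11) = -22)
D(u) = -22/u
28555 - D(2) = 28555 - (-22)/2 = 28555 - 1*(-11) = 28555 + 11 = 28566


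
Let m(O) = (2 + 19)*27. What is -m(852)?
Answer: -567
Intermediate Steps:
m(O) = 567 (m(O) = 21*27 = 567)
-m(852) = -1*567 = -567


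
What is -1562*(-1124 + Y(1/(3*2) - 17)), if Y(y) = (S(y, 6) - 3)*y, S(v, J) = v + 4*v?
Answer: -9652379/18 ≈ -5.3624e+5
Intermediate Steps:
S(v, J) = 5*v
Y(y) = y*(-3 + 5*y) (Y(y) = (5*y - 3)*y = (-3 + 5*y)*y = y*(-3 + 5*y))
-1562*(-1124 + Y(1/(3*2) - 17)) = -1562*(-1124 + (1/(3*2) - 17)*(-3 + 5*(1/(3*2) - 17))) = -1562*(-1124 + (1/6 - 17)*(-3 + 5*(1/6 - 17))) = -1562*(-1124 + (⅙ - 17)*(-3 + 5*(⅙ - 17))) = -1562*(-1124 - 101*(-3 + 5*(-101/6))/6) = -1562*(-1124 - 101*(-3 - 505/6)/6) = -1562*(-1124 - 101/6*(-523/6)) = -1562*(-1124 + 52823/36) = -1562*12359/36 = -9652379/18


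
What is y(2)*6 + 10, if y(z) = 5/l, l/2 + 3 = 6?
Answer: 15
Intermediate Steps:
l = 6 (l = -6 + 2*6 = -6 + 12 = 6)
y(z) = ⅚ (y(z) = 5/6 = 5*(⅙) = ⅚)
y(2)*6 + 10 = (⅚)*6 + 10 = 5 + 10 = 15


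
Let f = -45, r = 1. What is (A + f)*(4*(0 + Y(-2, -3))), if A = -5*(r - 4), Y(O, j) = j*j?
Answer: -1080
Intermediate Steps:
Y(O, j) = j**2
A = 15 (A = -5*(1 - 4) = -5*(-3) = 15)
(A + f)*(4*(0 + Y(-2, -3))) = (15 - 45)*(4*(0 + (-3)**2)) = -120*(0 + 9) = -120*9 = -30*36 = -1080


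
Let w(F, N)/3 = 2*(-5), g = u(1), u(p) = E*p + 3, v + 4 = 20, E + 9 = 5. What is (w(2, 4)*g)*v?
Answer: 480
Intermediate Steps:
E = -4 (E = -9 + 5 = -4)
v = 16 (v = -4 + 20 = 16)
u(p) = 3 - 4*p (u(p) = -4*p + 3 = 3 - 4*p)
g = -1 (g = 3 - 4*1 = 3 - 4 = -1)
w(F, N) = -30 (w(F, N) = 3*(2*(-5)) = 3*(-10) = -30)
(w(2, 4)*g)*v = -30*(-1)*16 = 30*16 = 480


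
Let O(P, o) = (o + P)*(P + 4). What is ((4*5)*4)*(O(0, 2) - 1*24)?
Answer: -1280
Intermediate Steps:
O(P, o) = (4 + P)*(P + o) (O(P, o) = (P + o)*(4 + P) = (4 + P)*(P + o))
((4*5)*4)*(O(0, 2) - 1*24) = ((4*5)*4)*((0² + 4*0 + 4*2 + 0*2) - 1*24) = (20*4)*((0 + 0 + 8 + 0) - 24) = 80*(8 - 24) = 80*(-16) = -1280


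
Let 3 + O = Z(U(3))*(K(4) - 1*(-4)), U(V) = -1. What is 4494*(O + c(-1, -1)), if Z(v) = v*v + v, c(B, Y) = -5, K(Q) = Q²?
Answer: -35952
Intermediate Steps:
Z(v) = v + v² (Z(v) = v² + v = v + v²)
O = -3 (O = -3 + (-(1 - 1))*(4² - 1*(-4)) = -3 + (-1*0)*(16 + 4) = -3 + 0*20 = -3 + 0 = -3)
4494*(O + c(-1, -1)) = 4494*(-3 - 5) = 4494*(-8) = -35952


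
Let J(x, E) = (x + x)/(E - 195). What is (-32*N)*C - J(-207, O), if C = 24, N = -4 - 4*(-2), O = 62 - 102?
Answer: -722334/235 ≈ -3073.8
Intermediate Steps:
O = -40
J(x, E) = 2*x/(-195 + E) (J(x, E) = (2*x)/(-195 + E) = 2*x/(-195 + E))
N = 4 (N = -4 + 8 = 4)
(-32*N)*C - J(-207, O) = -32*4*24 - 2*(-207)/(-195 - 40) = -128*24 - 2*(-207)/(-235) = -3072 - 2*(-207)*(-1)/235 = -3072 - 1*414/235 = -3072 - 414/235 = -722334/235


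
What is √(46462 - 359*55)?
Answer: √26717 ≈ 163.45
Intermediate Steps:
√(46462 - 359*55) = √(46462 - 19745) = √26717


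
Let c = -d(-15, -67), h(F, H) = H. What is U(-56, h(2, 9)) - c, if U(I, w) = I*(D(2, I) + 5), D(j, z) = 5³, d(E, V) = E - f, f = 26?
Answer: -7321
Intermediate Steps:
d(E, V) = -26 + E (d(E, V) = E - 1*26 = E - 26 = -26 + E)
D(j, z) = 125
U(I, w) = 130*I (U(I, w) = I*(125 + 5) = I*130 = 130*I)
c = 41 (c = -(-26 - 15) = -1*(-41) = 41)
U(-56, h(2, 9)) - c = 130*(-56) - 1*41 = -7280 - 41 = -7321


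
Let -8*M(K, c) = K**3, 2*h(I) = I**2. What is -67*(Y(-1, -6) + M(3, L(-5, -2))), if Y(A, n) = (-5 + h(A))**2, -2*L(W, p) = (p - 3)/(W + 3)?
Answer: -9045/8 ≈ -1130.6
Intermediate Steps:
L(W, p) = -(-3 + p)/(2*(3 + W)) (L(W, p) = -(p - 3)/(2*(W + 3)) = -(-3 + p)/(2*(3 + W)))
h(I) = I**2/2
M(K, c) = -K**3/8
Y(A, n) = (-5 + A**2/2)**2
-67*(Y(-1, -6) + M(3, L(-5, -2))) = -67*((-10 + (-1)**2)**2/4 - 1/8*3**3) = -67*((-10 + 1)**2/4 - 1/8*27) = -67*((1/4)*(-9)**2 - 27/8) = -67*((1/4)*81 - 27/8) = -67*(81/4 - 27/8) = -67*135/8 = -9045/8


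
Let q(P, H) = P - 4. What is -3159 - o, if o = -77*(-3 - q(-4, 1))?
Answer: -2774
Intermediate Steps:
q(P, H) = -4 + P
o = -385 (o = -77*(-3 - (-4 - 4)) = -77*(-3 - 1*(-8)) = -77*(-3 + 8) = -77*5 = -385)
-3159 - o = -3159 - 1*(-385) = -3159 + 385 = -2774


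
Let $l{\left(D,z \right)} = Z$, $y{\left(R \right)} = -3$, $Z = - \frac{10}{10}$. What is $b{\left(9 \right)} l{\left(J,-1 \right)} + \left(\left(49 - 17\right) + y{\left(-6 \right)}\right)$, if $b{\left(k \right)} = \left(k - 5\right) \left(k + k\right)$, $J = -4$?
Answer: $-43$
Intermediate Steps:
$Z = -1$ ($Z = \left(-10\right) \frac{1}{10} = -1$)
$b{\left(k \right)} = 2 k \left(-5 + k\right)$ ($b{\left(k \right)} = \left(-5 + k\right) 2 k = 2 k \left(-5 + k\right)$)
$l{\left(D,z \right)} = -1$
$b{\left(9 \right)} l{\left(J,-1 \right)} + \left(\left(49 - 17\right) + y{\left(-6 \right)}\right) = 2 \cdot 9 \left(-5 + 9\right) \left(-1\right) + \left(\left(49 - 17\right) - 3\right) = 2 \cdot 9 \cdot 4 \left(-1\right) + \left(32 - 3\right) = 72 \left(-1\right) + 29 = -72 + 29 = -43$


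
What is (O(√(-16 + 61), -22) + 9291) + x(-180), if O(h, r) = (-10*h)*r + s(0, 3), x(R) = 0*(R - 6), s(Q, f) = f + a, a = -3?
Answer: 9291 + 660*√5 ≈ 10767.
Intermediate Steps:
s(Q, f) = -3 + f (s(Q, f) = f - 3 = -3 + f)
x(R) = 0 (x(R) = 0*(-6 + R) = 0)
O(h, r) = -10*h*r (O(h, r) = (-10*h)*r + (-3 + 3) = -10*h*r + 0 = -10*h*r)
(O(√(-16 + 61), -22) + 9291) + x(-180) = (-10*√(-16 + 61)*(-22) + 9291) + 0 = (-10*√45*(-22) + 9291) + 0 = (-10*3*√5*(-22) + 9291) + 0 = (660*√5 + 9291) + 0 = (9291 + 660*√5) + 0 = 9291 + 660*√5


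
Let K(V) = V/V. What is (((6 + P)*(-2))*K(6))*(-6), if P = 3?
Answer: 108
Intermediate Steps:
K(V) = 1
(((6 + P)*(-2))*K(6))*(-6) = (((6 + 3)*(-2))*1)*(-6) = ((9*(-2))*1)*(-6) = -18*1*(-6) = -18*(-6) = 108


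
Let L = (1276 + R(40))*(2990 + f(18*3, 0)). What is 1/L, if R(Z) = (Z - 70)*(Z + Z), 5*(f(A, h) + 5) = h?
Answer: -1/3355140 ≈ -2.9805e-7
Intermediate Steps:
f(A, h) = -5 + h/5
R(Z) = 2*Z*(-70 + Z) (R(Z) = (-70 + Z)*(2*Z) = 2*Z*(-70 + Z))
L = -3355140 (L = (1276 + 2*40*(-70 + 40))*(2990 + (-5 + (⅕)*0)) = (1276 + 2*40*(-30))*(2990 + (-5 + 0)) = (1276 - 2400)*(2990 - 5) = -1124*2985 = -3355140)
1/L = 1/(-3355140) = -1/3355140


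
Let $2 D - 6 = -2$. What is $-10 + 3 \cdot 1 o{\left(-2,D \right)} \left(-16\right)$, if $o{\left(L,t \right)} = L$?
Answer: $86$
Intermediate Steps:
$D = 2$ ($D = 3 + \frac{1}{2} \left(-2\right) = 3 - 1 = 2$)
$-10 + 3 \cdot 1 o{\left(-2,D \right)} \left(-16\right) = -10 + 3 \cdot 1 \left(-2\right) \left(-16\right) = -10 + 3 \left(-2\right) \left(-16\right) = -10 - -96 = -10 + 96 = 86$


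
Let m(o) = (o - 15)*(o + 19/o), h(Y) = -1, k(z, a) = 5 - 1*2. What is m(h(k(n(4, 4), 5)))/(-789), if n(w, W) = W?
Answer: -320/789 ≈ -0.40558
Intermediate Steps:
k(z, a) = 3 (k(z, a) = 5 - 2 = 3)
m(o) = (-15 + o)*(o + 19/o)
m(h(k(n(4, 4), 5)))/(-789) = (19 + (-1)² - 285/(-1) - 15*(-1))/(-789) = (19 + 1 - 285*(-1) + 15)*(-1/789) = (19 + 1 + 285 + 15)*(-1/789) = 320*(-1/789) = -320/789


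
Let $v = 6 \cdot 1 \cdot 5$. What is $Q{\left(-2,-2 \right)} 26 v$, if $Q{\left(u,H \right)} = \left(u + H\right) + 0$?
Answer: $-3120$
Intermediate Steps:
$Q{\left(u,H \right)} = H + u$ ($Q{\left(u,H \right)} = \left(H + u\right) + 0 = H + u$)
$v = 30$ ($v = 6 \cdot 5 = 30$)
$Q{\left(-2,-2 \right)} 26 v = \left(-2 - 2\right) 26 \cdot 30 = \left(-4\right) 26 \cdot 30 = \left(-104\right) 30 = -3120$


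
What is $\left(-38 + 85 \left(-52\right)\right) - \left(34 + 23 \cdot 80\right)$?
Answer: $-6332$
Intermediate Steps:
$\left(-38 + 85 \left(-52\right)\right) - \left(34 + 23 \cdot 80\right) = \left(-38 - 4420\right) - \left(34 + 1840\right) = -4458 - 1874 = -6332$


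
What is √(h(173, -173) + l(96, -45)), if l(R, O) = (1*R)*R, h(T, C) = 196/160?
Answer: √3686890/20 ≈ 96.006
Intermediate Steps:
h(T, C) = 49/40 (h(T, C) = 196*(1/160) = 49/40)
l(R, O) = R² (l(R, O) = R*R = R²)
√(h(173, -173) + l(96, -45)) = √(49/40 + 96²) = √(49/40 + 9216) = √(368689/40) = √3686890/20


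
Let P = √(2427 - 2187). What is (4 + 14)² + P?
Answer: 324 + 4*√15 ≈ 339.49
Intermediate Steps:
P = 4*√15 (P = √240 = 4*√15 ≈ 15.492)
(4 + 14)² + P = (4 + 14)² + 4*√15 = 18² + 4*√15 = 324 + 4*√15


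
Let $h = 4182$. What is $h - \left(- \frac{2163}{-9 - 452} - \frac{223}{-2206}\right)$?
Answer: $\frac{4248077431}{1016966} \approx 4177.2$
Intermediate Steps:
$h - \left(- \frac{2163}{-9 - 452} - \frac{223}{-2206}\right) = 4182 - \left(- \frac{2163}{-9 - 452} - \frac{223}{-2206}\right) = 4182 - \left(- \frac{2163}{-461} - - \frac{223}{2206}\right) = 4182 - \left(\left(-2163\right) \left(- \frac{1}{461}\right) + \frac{223}{2206}\right) = 4182 - \left(\frac{2163}{461} + \frac{223}{2206}\right) = 4182 - \frac{4874381}{1016966} = \frac{4248077431}{1016966}$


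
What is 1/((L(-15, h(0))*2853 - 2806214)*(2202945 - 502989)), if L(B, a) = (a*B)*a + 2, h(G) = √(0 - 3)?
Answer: -1/4542491526588 ≈ -2.2014e-13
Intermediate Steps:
h(G) = I*√3 (h(G) = √(-3) = I*√3)
L(B, a) = 2 + B*a² (L(B, a) = (B*a)*a + 2 = B*a² + 2 = 2 + B*a²)
1/((L(-15, h(0))*2853 - 2806214)*(2202945 - 502989)) = 1/(((2 - 15*(I*√3)²)*2853 - 2806214)*(2202945 - 502989)) = 1/((2 - 15*(-3))*2853 - 2806214*1699956) = (1/1699956)/((2 + 45)*2853 - 2806214) = (1/1699956)/(47*2853 - 2806214) = (1/1699956)/(134091 - 2806214) = (1/1699956)/(-2672123) = -1/2672123*1/1699956 = -1/4542491526588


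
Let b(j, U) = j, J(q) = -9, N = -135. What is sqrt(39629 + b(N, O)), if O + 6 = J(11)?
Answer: 7*sqrt(806) ≈ 198.73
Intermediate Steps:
O = -15 (O = -6 - 9 = -15)
sqrt(39629 + b(N, O)) = sqrt(39629 - 135) = sqrt(39494) = 7*sqrt(806)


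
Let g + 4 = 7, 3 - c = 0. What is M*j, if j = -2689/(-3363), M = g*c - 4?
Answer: 13445/3363 ≈ 3.9979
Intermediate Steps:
c = 3 (c = 3 - 1*0 = 3 + 0 = 3)
g = 3 (g = -4 + 7 = 3)
M = 5 (M = 3*3 - 4 = 9 - 4 = 5)
j = 2689/3363 (j = -2689*(-1/3363) = 2689/3363 ≈ 0.79958)
M*j = 5*(2689/3363) = 13445/3363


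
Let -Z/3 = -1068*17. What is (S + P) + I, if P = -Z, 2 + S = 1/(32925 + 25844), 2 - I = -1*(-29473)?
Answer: -4933128628/58769 ≈ -83941.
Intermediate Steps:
Z = 54468 (Z = -(-3204)*17 = -3*(-18156) = 54468)
I = -29471 (I = 2 - (-1)*(-29473) = 2 - 1*29473 = 2 - 29473 = -29471)
S = -117537/58769 (S = -2 + 1/(32925 + 25844) = -2 + 1/58769 = -117537/58769 ≈ -2.0000)
P = -54468 (P = -1*54468 = -54468)
(S + P) + I = (-117537/58769 - 54468) - 29471 = -3201147429/58769 - 29471 = -4933128628/58769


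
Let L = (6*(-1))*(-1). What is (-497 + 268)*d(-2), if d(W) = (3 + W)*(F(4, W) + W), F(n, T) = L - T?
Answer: -1374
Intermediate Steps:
L = 6 (L = -6*(-1) = 6)
F(n, T) = 6 - T
d(W) = 18 + 6*W (d(W) = (3 + W)*((6 - W) + W) = (3 + W)*6 = 18 + 6*W)
(-497 + 268)*d(-2) = (-497 + 268)*(18 + 6*(-2)) = -229*(18 - 12) = -229*6 = -1374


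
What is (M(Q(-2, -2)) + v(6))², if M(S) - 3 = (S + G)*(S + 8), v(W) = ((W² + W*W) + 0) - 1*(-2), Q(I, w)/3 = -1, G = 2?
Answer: 5184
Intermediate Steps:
Q(I, w) = -3 (Q(I, w) = 3*(-1) = -3)
v(W) = 2 + 2*W² (v(W) = ((W² + W²) + 0) + 2 = (2*W² + 0) + 2 = 2*W² + 2 = 2 + 2*W²)
M(S) = 3 + (2 + S)*(8 + S) (M(S) = 3 + (S + 2)*(S + 8) = 3 + (2 + S)*(8 + S))
(M(Q(-2, -2)) + v(6))² = ((19 + (-3)² + 10*(-3)) + (2 + 2*6²))² = ((19 + 9 - 30) + (2 + 2*36))² = (-2 + (2 + 72))² = (-2 + 74)² = 72² = 5184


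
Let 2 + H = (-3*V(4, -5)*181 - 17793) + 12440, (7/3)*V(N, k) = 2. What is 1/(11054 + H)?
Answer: 7/36635 ≈ 0.00019107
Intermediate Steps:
V(N, k) = 6/7 (V(N, k) = (3/7)*2 = 6/7)
H = -40743/7 (H = -2 + ((-3*6/7*181 - 17793) + 12440) = -2 + ((-18/7*181 - 17793) + 12440) = -2 + ((-3258/7 - 17793) + 12440) = -2 + (-127809/7 + 12440) = -2 - 40729/7 = -40743/7 ≈ -5820.4)
1/(11054 + H) = 1/(11054 - 40743/7) = 1/(36635/7) = 7/36635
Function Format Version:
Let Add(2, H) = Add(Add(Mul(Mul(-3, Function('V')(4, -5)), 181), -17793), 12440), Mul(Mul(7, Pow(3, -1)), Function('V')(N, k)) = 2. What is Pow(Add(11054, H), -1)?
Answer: Rational(7, 36635) ≈ 0.00019107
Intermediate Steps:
Function('V')(N, k) = Rational(6, 7) (Function('V')(N, k) = Mul(Rational(3, 7), 2) = Rational(6, 7))
H = Rational(-40743, 7) (H = Add(-2, Add(Add(Mul(Mul(-3, Rational(6, 7)), 181), -17793), 12440)) = Add(-2, Add(Add(Mul(Rational(-18, 7), 181), -17793), 12440)) = Add(-2, Add(Add(Rational(-3258, 7), -17793), 12440)) = Add(-2, Add(Rational(-127809, 7), 12440)) = Add(-2, Rational(-40729, 7)) = Rational(-40743, 7) ≈ -5820.4)
Pow(Add(11054, H), -1) = Pow(Add(11054, Rational(-40743, 7)), -1) = Pow(Rational(36635, 7), -1) = Rational(7, 36635)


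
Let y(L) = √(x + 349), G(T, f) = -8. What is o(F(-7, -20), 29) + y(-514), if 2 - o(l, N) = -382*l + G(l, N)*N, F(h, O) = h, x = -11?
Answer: -2440 + 13*√2 ≈ -2421.6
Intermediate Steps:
o(l, N) = 2 + 8*N + 382*l (o(l, N) = 2 - (-382*l - 8*N) = 2 + (8*N + 382*l) = 2 + 8*N + 382*l)
y(L) = 13*√2 (y(L) = √(-11 + 349) = √338 = 13*√2)
o(F(-7, -20), 29) + y(-514) = (2 + 8*29 + 382*(-7)) + 13*√2 = (2 + 232 - 2674) + 13*√2 = -2440 + 13*√2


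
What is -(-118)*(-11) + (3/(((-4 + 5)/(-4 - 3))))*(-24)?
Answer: -794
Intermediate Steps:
-(-118)*(-11) + (3/(((-4 + 5)/(-4 - 3))))*(-24) = -118*11 + (3/((1/(-7))))*(-24) = -1298 + (3/((1*(-⅐))))*(-24) = -1298 + (3/(-⅐))*(-24) = -1298 + (3*(-7))*(-24) = -1298 - 21*(-24) = -1298 + 504 = -794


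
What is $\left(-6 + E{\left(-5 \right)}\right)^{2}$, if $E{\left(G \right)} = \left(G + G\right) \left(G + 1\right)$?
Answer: $1156$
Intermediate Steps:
$E{\left(G \right)} = 2 G \left(1 + G\right)$
$\left(-6 + E{\left(-5 \right)}\right)^{2} = \left(-6 + 2 \left(-5\right) \left(1 - 5\right)\right)^{2} = \left(-6 + 2 \left(-5\right) \left(-4\right)\right)^{2} = \left(-6 + 40\right)^{2} = 34^{2} = 1156$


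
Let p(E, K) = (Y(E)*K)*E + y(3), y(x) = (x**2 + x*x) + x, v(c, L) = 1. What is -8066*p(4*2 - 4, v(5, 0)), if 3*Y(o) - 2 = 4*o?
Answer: -362970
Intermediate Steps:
y(x) = x + 2*x**2 (y(x) = (x**2 + x**2) + x = 2*x**2 + x = x + 2*x**2)
Y(o) = 2/3 + 4*o/3 (Y(o) = 2/3 + (4*o)/3 = 2/3 + 4*o/3)
p(E, K) = 21 + E*K*(2/3 + 4*E/3) (p(E, K) = ((2/3 + 4*E/3)*K)*E + 3*(1 + 2*3) = (K*(2/3 + 4*E/3))*E + 3*(1 + 6) = E*K*(2/3 + 4*E/3) + 3*7 = E*K*(2/3 + 4*E/3) + 21 = 21 + E*K*(2/3 + 4*E/3))
-8066*p(4*2 - 4, v(5, 0)) = -8066*(21 + (2/3)*(4*2 - 4)*1*(1 + 2*(4*2 - 4))) = -8066*(21 + (2/3)*(8 - 4)*1*(1 + 2*(8 - 4))) = -8066*(21 + (2/3)*4*1*(1 + 2*4)) = -8066*(21 + (2/3)*4*1*(1 + 8)) = -8066*(21 + (2/3)*4*1*9) = -8066*(21 + 24) = -8066*45 = -362970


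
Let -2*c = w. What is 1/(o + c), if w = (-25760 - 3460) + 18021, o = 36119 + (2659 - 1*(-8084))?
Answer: 2/104923 ≈ 1.9062e-5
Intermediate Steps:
o = 46862 (o = 36119 + (2659 + 8084) = 36119 + 10743 = 46862)
w = -11199 (w = -29220 + 18021 = -11199)
c = 11199/2 (c = -½*(-11199) = 11199/2 ≈ 5599.5)
1/(o + c) = 1/(46862 + 11199/2) = 1/(104923/2) = 2/104923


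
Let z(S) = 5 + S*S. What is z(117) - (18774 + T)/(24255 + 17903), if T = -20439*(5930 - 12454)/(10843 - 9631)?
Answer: 58295468675/4257958 ≈ 13691.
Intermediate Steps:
z(S) = 5 + S²
T = 11112003/101 (T = -20439/(1212/(-6524)) = -20439/(1212*(-1/6524)) = -20439/(-303/1631) = -20439*(-1631/303) = 11112003/101 ≈ 1.1002e+5)
z(117) - (18774 + T)/(24255 + 17903) = (5 + 117²) - (18774 + 11112003/101)/(24255 + 17903) = (5 + 13689) - 13008177/(101*42158) = 13694 - 13008177/(101*42158) = 13694 - 1*13008177/4257958 = 13694 - 13008177/4257958 = 58295468675/4257958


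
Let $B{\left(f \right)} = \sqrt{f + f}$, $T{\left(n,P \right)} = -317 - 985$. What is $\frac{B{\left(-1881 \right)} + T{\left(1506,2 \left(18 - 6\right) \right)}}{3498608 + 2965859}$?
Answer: $- \frac{1302}{6464467} + \frac{3 i \sqrt{418}}{6464467} \approx -0.00020141 + 9.488 \cdot 10^{-6} i$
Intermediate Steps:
$T{\left(n,P \right)} = -1302$
$B{\left(f \right)} = \sqrt{2} \sqrt{f}$ ($B{\left(f \right)} = \sqrt{2 f} = \sqrt{2} \sqrt{f}$)
$\frac{B{\left(-1881 \right)} + T{\left(1506,2 \left(18 - 6\right) \right)}}{3498608 + 2965859} = \frac{\sqrt{2} \sqrt{-1881} - 1302}{3498608 + 2965859} = \frac{\sqrt{2} \cdot 3 i \sqrt{209} - 1302}{6464467} = \left(3 i \sqrt{418} - 1302\right) \frac{1}{6464467} = \left(-1302 + 3 i \sqrt{418}\right) \frac{1}{6464467} = - \frac{1302}{6464467} + \frac{3 i \sqrt{418}}{6464467}$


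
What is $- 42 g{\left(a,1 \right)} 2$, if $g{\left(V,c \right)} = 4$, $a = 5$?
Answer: $-336$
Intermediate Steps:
$- 42 g{\left(a,1 \right)} 2 = \left(-42\right) 4 \cdot 2 = \left(-168\right) 2 = -336$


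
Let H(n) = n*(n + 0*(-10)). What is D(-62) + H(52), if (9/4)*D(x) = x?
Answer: 24088/9 ≈ 2676.4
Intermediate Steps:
D(x) = 4*x/9
H(n) = n² (H(n) = n*(n + 0) = n*n = n²)
D(-62) + H(52) = (4/9)*(-62) + 52² = -248/9 + 2704 = 24088/9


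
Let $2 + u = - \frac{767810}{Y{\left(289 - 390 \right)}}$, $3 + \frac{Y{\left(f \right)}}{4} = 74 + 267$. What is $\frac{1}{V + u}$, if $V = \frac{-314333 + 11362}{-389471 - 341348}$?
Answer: $- \frac{494033644}{281348327087} \approx -0.001756$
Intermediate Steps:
$Y{\left(f \right)} = 1352$ ($Y{\left(f \right)} = -12 + 4 \left(74 + 267\right) = -12 + 4 \cdot 341 = -12 + 1364 = 1352$)
$V = \frac{302971}{730819}$ ($V = - \frac{302971}{-730819} = \left(-302971\right) \left(- \frac{1}{730819}\right) = \frac{302971}{730819} \approx 0.41456$)
$u = - \frac{385257}{676}$ ($u = -2 - \frac{767810}{1352} = -2 - \frac{383905}{676} = - \frac{385257}{676} \approx -569.91$)
$\frac{1}{V + u} = \frac{1}{\frac{302971}{730819} - \frac{385257}{676}} = \frac{1}{- \frac{281348327087}{494033644}} = - \frac{494033644}{281348327087}$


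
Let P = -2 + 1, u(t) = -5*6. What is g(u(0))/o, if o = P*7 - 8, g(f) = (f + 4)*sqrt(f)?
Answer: 26*I*sqrt(30)/15 ≈ 9.4939*I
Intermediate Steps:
u(t) = -30
P = -1
g(f) = sqrt(f)*(4 + f) (g(f) = (4 + f)*sqrt(f) = sqrt(f)*(4 + f))
o = -15 (o = -1*7 - 8 = -7 - 8 = -15)
g(u(0))/o = (sqrt(-30)*(4 - 30))/(-15) = ((I*sqrt(30))*(-26))*(-1/15) = -26*I*sqrt(30)*(-1/15) = 26*I*sqrt(30)/15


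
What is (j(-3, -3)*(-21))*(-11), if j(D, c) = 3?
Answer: 693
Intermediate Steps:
(j(-3, -3)*(-21))*(-11) = (3*(-21))*(-11) = -63*(-11) = 693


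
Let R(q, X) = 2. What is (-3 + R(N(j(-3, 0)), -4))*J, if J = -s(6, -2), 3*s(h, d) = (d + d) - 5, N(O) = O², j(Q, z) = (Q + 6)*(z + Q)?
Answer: -3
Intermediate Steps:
j(Q, z) = (6 + Q)*(Q + z)
s(h, d) = -5/3 + 2*d/3 (s(h, d) = ((d + d) - 5)/3 = (2*d - 5)/3 = (-5 + 2*d)/3 = -5/3 + 2*d/3)
J = 3 (J = -(-5/3 + (⅔)*(-2)) = -(-5/3 - 4/3) = -1*(-3) = 3)
(-3 + R(N(j(-3, 0)), -4))*J = (-3 + 2)*3 = -1*3 = -3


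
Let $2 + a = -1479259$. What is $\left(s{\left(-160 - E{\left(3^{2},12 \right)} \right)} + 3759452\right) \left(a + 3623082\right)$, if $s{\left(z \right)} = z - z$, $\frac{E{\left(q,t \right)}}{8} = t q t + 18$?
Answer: $8059592146092$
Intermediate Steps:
$a = -1479261$ ($a = -2 - 1479259 = -1479261$)
$E{\left(q,t \right)} = 144 + 8 q t^{2}$ ($E{\left(q,t \right)} = 8 \left(t q t + 18\right) = 8 \left(q t t + 18\right) = 8 \left(q t^{2} + 18\right) = 8 \left(18 + q t^{2}\right) = 144 + 8 q t^{2}$)
$s{\left(z \right)} = 0$
$\left(s{\left(-160 - E{\left(3^{2},12 \right)} \right)} + 3759452\right) \left(a + 3623082\right) = \left(0 + 3759452\right) \left(-1479261 + 3623082\right) = 3759452 \cdot 2143821 = 8059592146092$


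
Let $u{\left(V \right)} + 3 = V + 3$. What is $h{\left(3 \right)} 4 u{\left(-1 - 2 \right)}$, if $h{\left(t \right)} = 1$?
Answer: $-12$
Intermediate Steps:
$u{\left(V \right)} = V$ ($u{\left(V \right)} = -3 + \left(V + 3\right) = -3 + \left(3 + V\right) = V$)
$h{\left(3 \right)} 4 u{\left(-1 - 2 \right)} = 1 \cdot 4 \left(-1 - 2\right) = 4 \left(-3\right) = -12$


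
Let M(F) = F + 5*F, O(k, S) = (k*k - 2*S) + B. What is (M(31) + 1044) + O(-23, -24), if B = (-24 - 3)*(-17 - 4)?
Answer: 2374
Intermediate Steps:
B = 567 (B = -27*(-21) = 567)
O(k, S) = 567 + k² - 2*S (O(k, S) = (k*k - 2*S) + 567 = (k² - 2*S) + 567 = 567 + k² - 2*S)
M(F) = 6*F
(M(31) + 1044) + O(-23, -24) = (6*31 + 1044) + (567 + (-23)² - 2*(-24)) = (186 + 1044) + (567 + 529 + 48) = 1230 + 1144 = 2374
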